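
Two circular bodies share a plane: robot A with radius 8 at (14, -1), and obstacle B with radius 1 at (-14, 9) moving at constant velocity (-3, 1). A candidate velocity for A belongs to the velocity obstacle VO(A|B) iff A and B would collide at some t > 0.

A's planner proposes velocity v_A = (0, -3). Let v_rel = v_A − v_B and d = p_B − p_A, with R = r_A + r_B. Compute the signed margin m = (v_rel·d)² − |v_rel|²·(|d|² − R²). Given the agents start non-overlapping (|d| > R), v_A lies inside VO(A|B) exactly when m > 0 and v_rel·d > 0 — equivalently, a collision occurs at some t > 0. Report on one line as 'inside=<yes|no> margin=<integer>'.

d = (-28, 10),  |d|² = 884;  R = 8+1 = 9,  c = 884−9² = 803
v_rel = (3, -4),  |v_rel|² = 25;  v_rel·d = (3)·(-28) + (-4)·(10) = -124
25·t² + 248·t + 803 = 0  ⇒  m = (-124)² − 25·803 = -4699
m = -4699 < 0,  v_rel·d = -124 < 0  ⇒  outside

inside=no margin=-4699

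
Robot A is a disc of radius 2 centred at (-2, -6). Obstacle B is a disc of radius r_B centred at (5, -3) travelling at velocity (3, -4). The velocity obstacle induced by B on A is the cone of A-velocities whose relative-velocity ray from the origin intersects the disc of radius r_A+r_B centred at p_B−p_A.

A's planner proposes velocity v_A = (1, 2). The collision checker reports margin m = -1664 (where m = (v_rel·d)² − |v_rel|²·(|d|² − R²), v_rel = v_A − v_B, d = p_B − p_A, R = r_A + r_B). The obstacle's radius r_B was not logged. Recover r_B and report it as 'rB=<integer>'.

m = -1664
d = (7, 3);  v_rel = (-2, 6),  |v_rel|² = 40
v_rel×d = (-2)·(3) − (6)·(7) = -48
since m = R²·40 − (-48)²:  R² = (2304 + -1664) / 40 = 16
R = √16 = 4  ⇒  r_B = 4 − 2 = 2

rB=2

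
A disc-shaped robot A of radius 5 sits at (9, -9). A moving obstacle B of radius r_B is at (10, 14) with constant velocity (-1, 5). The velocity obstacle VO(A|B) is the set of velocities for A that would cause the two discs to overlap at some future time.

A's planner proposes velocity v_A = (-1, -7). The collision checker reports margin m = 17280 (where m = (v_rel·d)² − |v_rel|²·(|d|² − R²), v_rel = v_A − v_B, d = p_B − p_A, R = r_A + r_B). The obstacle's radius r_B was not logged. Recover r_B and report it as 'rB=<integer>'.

m = 17280
d = (1, 23);  v_rel = (0, -12),  |v_rel|² = 144
v_rel×d = (0)·(23) − (-12)·(1) = 12
since m = R²·144 − 12²:  R² = (144 + 17280) / 144 = 121
R = √121 = 11  ⇒  r_B = 11 − 5 = 6

rB=6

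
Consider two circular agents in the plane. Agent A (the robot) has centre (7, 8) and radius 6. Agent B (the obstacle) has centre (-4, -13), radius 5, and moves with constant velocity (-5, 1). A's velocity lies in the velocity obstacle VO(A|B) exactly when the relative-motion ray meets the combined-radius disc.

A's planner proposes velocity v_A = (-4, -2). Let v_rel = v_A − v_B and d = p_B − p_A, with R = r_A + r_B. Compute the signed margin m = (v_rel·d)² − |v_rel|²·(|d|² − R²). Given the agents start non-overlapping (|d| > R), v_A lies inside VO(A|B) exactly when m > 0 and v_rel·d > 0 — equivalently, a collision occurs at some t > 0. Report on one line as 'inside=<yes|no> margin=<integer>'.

d = (-11, -21),  |d|² = 562;  R = 6+5 = 11,  c = 562−11² = 441
v_rel = (1, -3),  |v_rel|² = 10;  v_rel·d = (1)·(-11) + (-3)·(-21) = 52
10·t² − 104·t + 441 = 0  ⇒  m = 52² − 10·441 = -1706
m = -1706 < 0,  v_rel·d = 52 > 0  ⇒  outside

inside=no margin=-1706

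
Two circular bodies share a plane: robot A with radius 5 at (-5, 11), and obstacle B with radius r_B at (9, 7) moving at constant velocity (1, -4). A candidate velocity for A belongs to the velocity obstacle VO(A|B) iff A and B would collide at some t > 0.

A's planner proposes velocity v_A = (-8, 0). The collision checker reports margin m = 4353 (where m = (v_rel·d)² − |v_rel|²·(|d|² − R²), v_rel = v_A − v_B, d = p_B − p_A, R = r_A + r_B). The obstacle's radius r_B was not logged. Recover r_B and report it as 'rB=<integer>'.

m = 4353
d = (14, -4);  v_rel = (-9, 4),  |v_rel|² = 97
v_rel×d = (-9)·(-4) − (4)·(14) = -20
since m = R²·97 − (-20)²:  R² = (400 + 4353) / 97 = 49
R = √49 = 7  ⇒  r_B = 7 − 5 = 2

rB=2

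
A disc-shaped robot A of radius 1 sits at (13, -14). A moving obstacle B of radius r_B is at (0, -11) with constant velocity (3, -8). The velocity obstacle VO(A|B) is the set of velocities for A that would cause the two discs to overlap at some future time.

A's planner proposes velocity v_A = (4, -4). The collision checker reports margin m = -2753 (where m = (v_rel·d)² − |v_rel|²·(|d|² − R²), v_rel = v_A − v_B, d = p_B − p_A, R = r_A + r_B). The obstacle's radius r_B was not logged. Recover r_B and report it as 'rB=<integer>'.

m = -2753
d = (-13, 3);  v_rel = (1, 4),  |v_rel|² = 17
v_rel×d = (1)·(3) − (4)·(-13) = 55
since m = R²·17 − 55²:  R² = (3025 + -2753) / 17 = 16
R = √16 = 4  ⇒  r_B = 4 − 1 = 3

rB=3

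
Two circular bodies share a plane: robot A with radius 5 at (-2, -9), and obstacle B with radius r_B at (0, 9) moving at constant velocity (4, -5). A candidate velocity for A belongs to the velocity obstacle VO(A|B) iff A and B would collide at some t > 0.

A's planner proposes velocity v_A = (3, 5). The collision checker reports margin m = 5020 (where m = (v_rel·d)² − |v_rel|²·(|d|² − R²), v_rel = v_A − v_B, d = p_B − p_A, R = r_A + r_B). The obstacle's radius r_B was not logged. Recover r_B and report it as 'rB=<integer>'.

m = 5020
d = (2, 18);  v_rel = (-1, 10),  |v_rel|² = 101
v_rel×d = (-1)·(18) − (10)·(2) = -38
since m = R²·101 − (-38)²:  R² = (1444 + 5020) / 101 = 64
R = √64 = 8  ⇒  r_B = 8 − 5 = 3

rB=3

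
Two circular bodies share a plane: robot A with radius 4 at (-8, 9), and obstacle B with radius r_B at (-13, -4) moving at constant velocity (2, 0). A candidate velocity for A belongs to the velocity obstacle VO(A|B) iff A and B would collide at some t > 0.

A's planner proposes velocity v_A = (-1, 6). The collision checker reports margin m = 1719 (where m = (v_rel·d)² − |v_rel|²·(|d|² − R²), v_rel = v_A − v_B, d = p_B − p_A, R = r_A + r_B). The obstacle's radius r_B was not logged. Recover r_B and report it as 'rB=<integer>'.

m = 1719
d = (-5, -13);  v_rel = (-3, 6),  |v_rel|² = 45
v_rel×d = (-3)·(-13) − (6)·(-5) = 69
since m = R²·45 − 69²:  R² = (4761 + 1719) / 45 = 144
R = √144 = 12  ⇒  r_B = 12 − 4 = 8

rB=8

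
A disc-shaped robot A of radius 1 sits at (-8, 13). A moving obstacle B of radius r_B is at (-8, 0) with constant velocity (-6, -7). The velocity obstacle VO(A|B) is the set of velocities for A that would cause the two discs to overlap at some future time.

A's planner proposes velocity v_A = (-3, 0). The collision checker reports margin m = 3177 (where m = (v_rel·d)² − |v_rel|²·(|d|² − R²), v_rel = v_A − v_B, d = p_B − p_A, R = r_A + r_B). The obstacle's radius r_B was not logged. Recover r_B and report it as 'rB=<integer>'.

m = 3177
d = (0, -13);  v_rel = (3, 7),  |v_rel|² = 58
v_rel×d = (3)·(-13) − (7)·(0) = -39
since m = R²·58 − (-39)²:  R² = (1521 + 3177) / 58 = 81
R = √81 = 9  ⇒  r_B = 9 − 1 = 8

rB=8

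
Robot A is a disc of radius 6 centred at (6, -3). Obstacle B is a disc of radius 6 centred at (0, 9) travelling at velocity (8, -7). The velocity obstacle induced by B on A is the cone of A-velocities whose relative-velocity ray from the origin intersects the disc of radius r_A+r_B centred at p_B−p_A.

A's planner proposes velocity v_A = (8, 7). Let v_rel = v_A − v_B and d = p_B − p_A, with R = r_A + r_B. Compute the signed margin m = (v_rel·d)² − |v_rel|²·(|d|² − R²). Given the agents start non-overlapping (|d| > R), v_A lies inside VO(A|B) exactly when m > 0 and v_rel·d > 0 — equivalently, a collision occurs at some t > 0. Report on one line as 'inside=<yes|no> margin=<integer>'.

d = (-6, 12),  |d|² = 180;  R = 6+6 = 12,  c = 180−12² = 36
v_rel = (0, 14),  |v_rel|² = 196;  v_rel·d = (0)·(-6) + (14)·(12) = 168
196·t² − 336·t + 36 = 0  ⇒  m = 168² − 196·36 = 21168
m = 21168 > 0,  v_rel·d = 168 > 0  ⇒  inside

inside=yes margin=21168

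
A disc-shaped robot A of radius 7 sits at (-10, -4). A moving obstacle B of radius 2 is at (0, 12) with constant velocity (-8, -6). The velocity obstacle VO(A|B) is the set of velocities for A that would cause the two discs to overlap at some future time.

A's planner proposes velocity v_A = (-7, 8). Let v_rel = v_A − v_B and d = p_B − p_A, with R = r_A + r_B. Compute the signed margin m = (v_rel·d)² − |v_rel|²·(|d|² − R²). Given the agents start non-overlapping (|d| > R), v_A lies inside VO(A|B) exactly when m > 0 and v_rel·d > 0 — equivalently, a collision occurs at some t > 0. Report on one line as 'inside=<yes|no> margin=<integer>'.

d = (10, 16),  |d|² = 356;  R = 7+2 = 9,  c = 356−9² = 275
v_rel = (1, 14),  |v_rel|² = 197;  v_rel·d = (1)·(10) + (14)·(16) = 234
197·t² − 468·t + 275 = 0  ⇒  m = 234² − 197·275 = 581
m = 581 > 0,  v_rel·d = 234 > 0  ⇒  inside

inside=yes margin=581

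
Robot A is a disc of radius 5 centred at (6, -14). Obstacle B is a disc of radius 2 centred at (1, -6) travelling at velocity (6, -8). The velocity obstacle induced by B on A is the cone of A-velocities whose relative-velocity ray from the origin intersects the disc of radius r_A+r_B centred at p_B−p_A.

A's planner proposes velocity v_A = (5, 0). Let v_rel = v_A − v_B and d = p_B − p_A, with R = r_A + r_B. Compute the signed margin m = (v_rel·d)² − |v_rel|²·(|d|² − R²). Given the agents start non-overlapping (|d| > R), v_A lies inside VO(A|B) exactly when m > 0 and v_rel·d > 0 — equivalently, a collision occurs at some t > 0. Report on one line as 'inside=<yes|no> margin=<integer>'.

d = (-5, 8),  |d|² = 89;  R = 5+2 = 7,  c = 89−7² = 40
v_rel = (-1, 8),  |v_rel|² = 65;  v_rel·d = (-1)·(-5) + (8)·(8) = 69
65·t² − 138·t + 40 = 0  ⇒  m = 69² − 65·40 = 2161
m = 2161 > 0,  v_rel·d = 69 > 0  ⇒  inside

inside=yes margin=2161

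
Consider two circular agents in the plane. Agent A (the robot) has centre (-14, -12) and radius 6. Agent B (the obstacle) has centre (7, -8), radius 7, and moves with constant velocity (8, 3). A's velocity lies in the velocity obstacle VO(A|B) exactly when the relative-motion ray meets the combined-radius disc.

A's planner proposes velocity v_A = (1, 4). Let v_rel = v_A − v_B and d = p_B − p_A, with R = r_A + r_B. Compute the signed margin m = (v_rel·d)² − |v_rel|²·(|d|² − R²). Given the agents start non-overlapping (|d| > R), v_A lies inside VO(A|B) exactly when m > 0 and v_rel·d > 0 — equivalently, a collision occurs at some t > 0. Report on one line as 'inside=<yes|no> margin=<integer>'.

d = (21, 4),  |d|² = 457;  R = 6+7 = 13,  c = 457−13² = 288
v_rel = (-7, 1),  |v_rel|² = 50;  v_rel·d = (-7)·(21) + (1)·(4) = -143
50·t² + 286·t + 288 = 0  ⇒  m = (-143)² − 50·288 = 6049
m = 6049 > 0,  v_rel·d = -143 < 0  ⇒  outside

inside=no margin=6049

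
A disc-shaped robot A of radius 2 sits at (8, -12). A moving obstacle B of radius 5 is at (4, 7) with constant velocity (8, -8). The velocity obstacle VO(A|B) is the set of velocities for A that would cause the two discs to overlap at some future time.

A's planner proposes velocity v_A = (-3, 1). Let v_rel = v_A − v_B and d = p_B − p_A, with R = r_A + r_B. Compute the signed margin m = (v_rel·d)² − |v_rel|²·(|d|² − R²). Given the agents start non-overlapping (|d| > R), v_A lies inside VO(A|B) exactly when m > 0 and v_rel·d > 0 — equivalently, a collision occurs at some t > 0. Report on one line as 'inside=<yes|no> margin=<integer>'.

d = (-4, 19),  |d|² = 377;  R = 2+5 = 7,  c = 377−7² = 328
v_rel = (-11, 9),  |v_rel|² = 202;  v_rel·d = (-11)·(-4) + (9)·(19) = 215
202·t² − 430·t + 328 = 0  ⇒  m = 215² − 202·328 = -20031
m = -20031 < 0,  v_rel·d = 215 > 0  ⇒  outside

inside=no margin=-20031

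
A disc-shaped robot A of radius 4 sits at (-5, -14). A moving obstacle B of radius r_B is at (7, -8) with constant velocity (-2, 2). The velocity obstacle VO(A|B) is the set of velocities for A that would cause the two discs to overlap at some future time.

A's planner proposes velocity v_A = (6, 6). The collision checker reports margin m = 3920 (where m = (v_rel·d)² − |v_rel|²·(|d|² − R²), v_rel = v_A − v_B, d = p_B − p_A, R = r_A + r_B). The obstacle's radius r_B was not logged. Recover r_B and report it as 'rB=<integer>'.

m = 3920
d = (12, 6);  v_rel = (8, 4),  |v_rel|² = 80
v_rel×d = (8)·(6) − (4)·(12) = 0
since m = R²·80 − 0²:  R² = (0 + 3920) / 80 = 49
R = √49 = 7  ⇒  r_B = 7 − 4 = 3

rB=3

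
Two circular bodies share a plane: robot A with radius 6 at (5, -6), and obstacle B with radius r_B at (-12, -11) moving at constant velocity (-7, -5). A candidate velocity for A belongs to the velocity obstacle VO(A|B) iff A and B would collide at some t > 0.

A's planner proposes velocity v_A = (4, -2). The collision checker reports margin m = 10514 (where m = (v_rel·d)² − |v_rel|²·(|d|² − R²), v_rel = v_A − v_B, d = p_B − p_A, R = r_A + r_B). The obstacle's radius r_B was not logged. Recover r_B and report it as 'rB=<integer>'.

m = 10514
d = (-17, -5);  v_rel = (11, 3),  |v_rel|² = 130
v_rel×d = (11)·(-5) − (3)·(-17) = -4
since m = R²·130 − (-4)²:  R² = (16 + 10514) / 130 = 81
R = √81 = 9  ⇒  r_B = 9 − 6 = 3

rB=3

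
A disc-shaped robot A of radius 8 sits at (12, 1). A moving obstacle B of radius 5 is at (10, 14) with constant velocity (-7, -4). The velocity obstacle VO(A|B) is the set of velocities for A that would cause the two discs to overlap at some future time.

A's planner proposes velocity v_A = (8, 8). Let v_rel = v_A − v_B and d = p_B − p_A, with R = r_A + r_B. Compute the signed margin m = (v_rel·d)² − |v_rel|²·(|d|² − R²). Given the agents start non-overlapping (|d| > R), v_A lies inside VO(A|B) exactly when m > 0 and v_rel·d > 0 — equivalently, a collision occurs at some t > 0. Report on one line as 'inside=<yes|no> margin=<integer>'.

d = (-2, 13),  |d|² = 173;  R = 8+5 = 13,  c = 173−13² = 4
v_rel = (15, 12),  |v_rel|² = 369;  v_rel·d = (15)·(-2) + (12)·(13) = 126
369·t² − 252·t + 4 = 0  ⇒  m = 126² − 369·4 = 14400
m = 14400 > 0,  v_rel·d = 126 > 0  ⇒  inside

inside=yes margin=14400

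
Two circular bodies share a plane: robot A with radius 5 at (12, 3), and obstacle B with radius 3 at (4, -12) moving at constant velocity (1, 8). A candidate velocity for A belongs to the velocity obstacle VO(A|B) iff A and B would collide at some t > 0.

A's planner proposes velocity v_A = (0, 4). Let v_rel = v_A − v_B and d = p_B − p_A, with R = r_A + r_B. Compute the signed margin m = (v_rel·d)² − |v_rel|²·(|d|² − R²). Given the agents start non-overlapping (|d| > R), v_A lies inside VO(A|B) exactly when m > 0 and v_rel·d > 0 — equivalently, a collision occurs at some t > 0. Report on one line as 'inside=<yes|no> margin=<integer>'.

d = (-8, -15),  |d|² = 289;  R = 5+3 = 8,  c = 289−8² = 225
v_rel = (-1, -4),  |v_rel|² = 17;  v_rel·d = (-1)·(-8) + (-4)·(-15) = 68
17·t² − 136·t + 225 = 0  ⇒  m = 68² − 17·225 = 799
m = 799 > 0,  v_rel·d = 68 > 0  ⇒  inside

inside=yes margin=799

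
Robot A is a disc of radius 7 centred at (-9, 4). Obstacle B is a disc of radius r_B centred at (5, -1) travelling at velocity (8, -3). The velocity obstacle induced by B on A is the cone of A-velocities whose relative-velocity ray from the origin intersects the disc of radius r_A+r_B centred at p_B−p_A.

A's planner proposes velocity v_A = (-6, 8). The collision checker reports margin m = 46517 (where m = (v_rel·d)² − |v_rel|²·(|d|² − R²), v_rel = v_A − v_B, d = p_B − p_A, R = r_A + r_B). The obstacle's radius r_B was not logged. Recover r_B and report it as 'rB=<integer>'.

m = 46517
d = (14, -5);  v_rel = (-14, 11),  |v_rel|² = 317
v_rel×d = (-14)·(-5) − (11)·(14) = -84
since m = R²·317 − (-84)²:  R² = (7056 + 46517) / 317 = 169
R = √169 = 13  ⇒  r_B = 13 − 7 = 6

rB=6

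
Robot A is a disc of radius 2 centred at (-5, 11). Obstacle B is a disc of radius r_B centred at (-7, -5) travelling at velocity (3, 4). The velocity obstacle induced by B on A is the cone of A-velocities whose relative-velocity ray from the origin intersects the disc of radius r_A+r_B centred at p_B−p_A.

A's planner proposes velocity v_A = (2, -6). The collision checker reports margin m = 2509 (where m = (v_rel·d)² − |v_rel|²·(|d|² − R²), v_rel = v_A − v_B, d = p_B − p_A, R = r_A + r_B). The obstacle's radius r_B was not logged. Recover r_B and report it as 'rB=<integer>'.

m = 2509
d = (-2, -16);  v_rel = (-1, -10),  |v_rel|² = 101
v_rel×d = (-1)·(-16) − (-10)·(-2) = -4
since m = R²·101 − (-4)²:  R² = (16 + 2509) / 101 = 25
R = √25 = 5  ⇒  r_B = 5 − 2 = 3

rB=3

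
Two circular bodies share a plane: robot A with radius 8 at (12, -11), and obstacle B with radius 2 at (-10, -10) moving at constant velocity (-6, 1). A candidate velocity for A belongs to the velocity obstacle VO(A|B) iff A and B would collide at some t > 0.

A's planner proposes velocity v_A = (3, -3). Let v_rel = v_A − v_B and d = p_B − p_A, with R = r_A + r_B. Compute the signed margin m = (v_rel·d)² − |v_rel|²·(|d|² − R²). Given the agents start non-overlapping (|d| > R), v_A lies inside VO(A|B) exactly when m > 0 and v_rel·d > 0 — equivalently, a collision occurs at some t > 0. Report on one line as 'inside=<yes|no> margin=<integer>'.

d = (-22, 1),  |d|² = 485;  R = 8+2 = 10,  c = 485−10² = 385
v_rel = (9, -4),  |v_rel|² = 97;  v_rel·d = (9)·(-22) + (-4)·(1) = -202
97·t² + 404·t + 385 = 0  ⇒  m = (-202)² − 97·385 = 3459
m = 3459 > 0,  v_rel·d = -202 < 0  ⇒  outside

inside=no margin=3459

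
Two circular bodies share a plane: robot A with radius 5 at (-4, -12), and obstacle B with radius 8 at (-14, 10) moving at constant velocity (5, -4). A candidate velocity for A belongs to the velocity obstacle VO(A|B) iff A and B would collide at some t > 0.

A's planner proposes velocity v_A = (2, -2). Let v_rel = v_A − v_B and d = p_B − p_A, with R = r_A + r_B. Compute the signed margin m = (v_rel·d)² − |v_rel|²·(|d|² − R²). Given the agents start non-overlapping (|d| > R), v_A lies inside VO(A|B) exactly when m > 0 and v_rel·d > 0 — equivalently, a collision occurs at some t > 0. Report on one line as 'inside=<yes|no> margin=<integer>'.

d = (-10, 22),  |d|² = 584;  R = 5+8 = 13,  c = 584−13² = 415
v_rel = (-3, 2),  |v_rel|² = 13;  v_rel·d = (-3)·(-10) + (2)·(22) = 74
13·t² − 148·t + 415 = 0  ⇒  m = 74² − 13·415 = 81
m = 81 > 0,  v_rel·d = 74 > 0  ⇒  inside

inside=yes margin=81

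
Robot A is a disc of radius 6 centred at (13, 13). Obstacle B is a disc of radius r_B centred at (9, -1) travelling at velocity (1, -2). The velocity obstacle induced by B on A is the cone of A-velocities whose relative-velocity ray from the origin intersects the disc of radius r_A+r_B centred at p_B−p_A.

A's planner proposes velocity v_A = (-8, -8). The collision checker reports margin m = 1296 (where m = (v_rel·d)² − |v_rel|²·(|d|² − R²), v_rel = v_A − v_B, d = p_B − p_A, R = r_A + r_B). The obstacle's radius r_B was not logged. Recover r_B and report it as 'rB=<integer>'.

m = 1296
d = (-4, -14);  v_rel = (-9, -6),  |v_rel|² = 117
v_rel×d = (-9)·(-14) − (-6)·(-4) = 102
since m = R²·117 − 102²:  R² = (10404 + 1296) / 117 = 100
R = √100 = 10  ⇒  r_B = 10 − 6 = 4

rB=4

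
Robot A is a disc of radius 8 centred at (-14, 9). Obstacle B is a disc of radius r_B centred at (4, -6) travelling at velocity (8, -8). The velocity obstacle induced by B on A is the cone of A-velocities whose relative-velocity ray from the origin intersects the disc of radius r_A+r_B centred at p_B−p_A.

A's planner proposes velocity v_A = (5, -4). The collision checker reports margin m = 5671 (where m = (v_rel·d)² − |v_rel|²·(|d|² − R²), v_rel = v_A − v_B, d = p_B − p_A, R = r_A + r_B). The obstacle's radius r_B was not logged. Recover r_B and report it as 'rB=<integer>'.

m = 5671
d = (18, -15);  v_rel = (-3, 4),  |v_rel|² = 25
v_rel×d = (-3)·(-15) − (4)·(18) = -27
since m = R²·25 − (-27)²:  R² = (729 + 5671) / 25 = 256
R = √256 = 16  ⇒  r_B = 16 − 8 = 8

rB=8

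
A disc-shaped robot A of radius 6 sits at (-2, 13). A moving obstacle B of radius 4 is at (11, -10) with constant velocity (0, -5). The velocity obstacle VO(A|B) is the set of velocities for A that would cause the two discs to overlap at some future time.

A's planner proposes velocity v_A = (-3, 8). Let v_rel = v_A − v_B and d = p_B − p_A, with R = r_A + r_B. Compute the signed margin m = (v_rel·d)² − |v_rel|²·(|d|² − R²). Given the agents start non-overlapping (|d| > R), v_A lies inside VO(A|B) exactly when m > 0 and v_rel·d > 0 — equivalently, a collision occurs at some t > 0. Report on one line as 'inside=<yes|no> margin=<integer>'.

d = (13, -23),  |d|² = 698;  R = 6+4 = 10,  c = 698−10² = 598
v_rel = (-3, 13),  |v_rel|² = 178;  v_rel·d = (-3)·(13) + (13)·(-23) = -338
178·t² + 676·t + 598 = 0  ⇒  m = (-338)² − 178·598 = 7800
m = 7800 > 0,  v_rel·d = -338 < 0  ⇒  outside

inside=no margin=7800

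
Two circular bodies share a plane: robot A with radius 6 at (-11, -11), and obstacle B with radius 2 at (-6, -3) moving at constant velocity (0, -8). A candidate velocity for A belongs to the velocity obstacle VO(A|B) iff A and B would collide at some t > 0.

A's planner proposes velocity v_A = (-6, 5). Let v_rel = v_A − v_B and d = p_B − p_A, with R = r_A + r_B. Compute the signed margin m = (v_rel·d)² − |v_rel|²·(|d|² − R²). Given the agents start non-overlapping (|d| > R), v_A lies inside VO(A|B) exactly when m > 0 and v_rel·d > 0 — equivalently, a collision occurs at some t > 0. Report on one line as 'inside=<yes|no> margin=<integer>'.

d = (5, 8),  |d|² = 89;  R = 6+2 = 8,  c = 89−8² = 25
v_rel = (-6, 13),  |v_rel|² = 205;  v_rel·d = (-6)·(5) + (13)·(8) = 74
205·t² − 148·t + 25 = 0  ⇒  m = 74² − 205·25 = 351
m = 351 > 0,  v_rel·d = 74 > 0  ⇒  inside

inside=yes margin=351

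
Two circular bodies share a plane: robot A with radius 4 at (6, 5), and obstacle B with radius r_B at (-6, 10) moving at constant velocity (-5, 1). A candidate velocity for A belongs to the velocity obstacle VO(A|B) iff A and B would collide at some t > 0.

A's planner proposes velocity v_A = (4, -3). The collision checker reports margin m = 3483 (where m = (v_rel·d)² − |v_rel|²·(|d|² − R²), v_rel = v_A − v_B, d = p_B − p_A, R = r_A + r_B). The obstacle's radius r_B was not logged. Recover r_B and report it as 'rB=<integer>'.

m = 3483
d = (-12, 5);  v_rel = (9, -4),  |v_rel|² = 97
v_rel×d = (9)·(5) − (-4)·(-12) = -3
since m = R²·97 − (-3)²:  R² = (9 + 3483) / 97 = 36
R = √36 = 6  ⇒  r_B = 6 − 4 = 2

rB=2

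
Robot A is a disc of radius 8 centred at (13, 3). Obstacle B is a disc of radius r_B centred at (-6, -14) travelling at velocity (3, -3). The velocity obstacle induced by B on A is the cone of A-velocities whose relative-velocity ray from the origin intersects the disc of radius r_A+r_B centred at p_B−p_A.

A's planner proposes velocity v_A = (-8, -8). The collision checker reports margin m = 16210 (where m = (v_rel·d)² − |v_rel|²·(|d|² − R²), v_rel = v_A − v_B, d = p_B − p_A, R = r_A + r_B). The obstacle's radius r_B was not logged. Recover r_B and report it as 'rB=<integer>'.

m = 16210
d = (-19, -17);  v_rel = (-11, -5),  |v_rel|² = 146
v_rel×d = (-11)·(-17) − (-5)·(-19) = 92
since m = R²·146 − 92²:  R² = (8464 + 16210) / 146 = 169
R = √169 = 13  ⇒  r_B = 13 − 8 = 5

rB=5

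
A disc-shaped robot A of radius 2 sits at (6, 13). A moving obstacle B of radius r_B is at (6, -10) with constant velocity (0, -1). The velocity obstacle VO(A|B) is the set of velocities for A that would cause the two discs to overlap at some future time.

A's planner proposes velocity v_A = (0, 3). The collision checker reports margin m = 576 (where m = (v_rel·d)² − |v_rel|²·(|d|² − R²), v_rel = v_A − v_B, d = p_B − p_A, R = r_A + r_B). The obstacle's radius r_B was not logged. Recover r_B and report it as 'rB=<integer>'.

m = 576
d = (0, -23);  v_rel = (0, 4),  |v_rel|² = 16
v_rel×d = (0)·(-23) − (4)·(0) = 0
since m = R²·16 − 0²:  R² = (0 + 576) / 16 = 36
R = √36 = 6  ⇒  r_B = 6 − 2 = 4

rB=4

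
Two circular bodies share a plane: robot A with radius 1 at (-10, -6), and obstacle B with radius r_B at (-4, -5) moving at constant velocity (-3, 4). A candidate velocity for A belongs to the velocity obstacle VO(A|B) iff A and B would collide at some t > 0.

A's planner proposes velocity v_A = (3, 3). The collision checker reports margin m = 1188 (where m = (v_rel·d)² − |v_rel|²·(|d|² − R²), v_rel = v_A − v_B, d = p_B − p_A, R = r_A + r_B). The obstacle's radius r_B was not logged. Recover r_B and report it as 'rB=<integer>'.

m = 1188
d = (6, 1);  v_rel = (6, -1),  |v_rel|² = 37
v_rel×d = (6)·(1) − (-1)·(6) = 12
since m = R²·37 − 12²:  R² = (144 + 1188) / 37 = 36
R = √36 = 6  ⇒  r_B = 6 − 1 = 5

rB=5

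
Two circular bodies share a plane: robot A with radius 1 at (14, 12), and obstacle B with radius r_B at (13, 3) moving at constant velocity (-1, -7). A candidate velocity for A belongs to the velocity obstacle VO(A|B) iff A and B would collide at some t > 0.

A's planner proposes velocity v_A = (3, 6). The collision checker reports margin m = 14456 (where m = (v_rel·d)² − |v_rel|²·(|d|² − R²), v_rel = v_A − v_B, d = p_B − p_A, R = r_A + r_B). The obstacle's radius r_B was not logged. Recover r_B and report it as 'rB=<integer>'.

m = 14456
d = (-1, -9);  v_rel = (4, 13),  |v_rel|² = 185
v_rel×d = (4)·(-9) − (13)·(-1) = -23
since m = R²·185 − (-23)²:  R² = (529 + 14456) / 185 = 81
R = √81 = 9  ⇒  r_B = 9 − 1 = 8

rB=8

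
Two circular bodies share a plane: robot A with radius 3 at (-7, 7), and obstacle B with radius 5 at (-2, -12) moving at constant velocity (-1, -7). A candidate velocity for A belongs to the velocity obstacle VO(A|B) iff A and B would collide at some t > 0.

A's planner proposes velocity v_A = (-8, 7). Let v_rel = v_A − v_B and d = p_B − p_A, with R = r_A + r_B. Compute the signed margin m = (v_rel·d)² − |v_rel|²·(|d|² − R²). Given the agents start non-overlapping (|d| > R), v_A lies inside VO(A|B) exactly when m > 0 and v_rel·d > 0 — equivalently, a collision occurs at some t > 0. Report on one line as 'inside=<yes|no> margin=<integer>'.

d = (5, -19),  |d|² = 386;  R = 3+5 = 8,  c = 386−8² = 322
v_rel = (-7, 14),  |v_rel|² = 245;  v_rel·d = (-7)·(5) + (14)·(-19) = -301
245·t² + 602·t + 322 = 0  ⇒  m = (-301)² − 245·322 = 11711
m = 11711 > 0,  v_rel·d = -301 < 0  ⇒  outside

inside=no margin=11711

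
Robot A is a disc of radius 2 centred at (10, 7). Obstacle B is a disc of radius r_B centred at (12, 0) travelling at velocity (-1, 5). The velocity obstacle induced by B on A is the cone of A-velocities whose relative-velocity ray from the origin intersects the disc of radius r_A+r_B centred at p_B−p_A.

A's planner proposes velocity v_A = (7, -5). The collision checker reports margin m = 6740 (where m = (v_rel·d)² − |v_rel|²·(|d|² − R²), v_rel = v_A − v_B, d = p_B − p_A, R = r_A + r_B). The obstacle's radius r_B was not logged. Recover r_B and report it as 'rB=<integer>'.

m = 6740
d = (2, -7);  v_rel = (8, -10),  |v_rel|² = 164
v_rel×d = (8)·(-7) − (-10)·(2) = -36
since m = R²·164 − (-36)²:  R² = (1296 + 6740) / 164 = 49
R = √49 = 7  ⇒  r_B = 7 − 2 = 5

rB=5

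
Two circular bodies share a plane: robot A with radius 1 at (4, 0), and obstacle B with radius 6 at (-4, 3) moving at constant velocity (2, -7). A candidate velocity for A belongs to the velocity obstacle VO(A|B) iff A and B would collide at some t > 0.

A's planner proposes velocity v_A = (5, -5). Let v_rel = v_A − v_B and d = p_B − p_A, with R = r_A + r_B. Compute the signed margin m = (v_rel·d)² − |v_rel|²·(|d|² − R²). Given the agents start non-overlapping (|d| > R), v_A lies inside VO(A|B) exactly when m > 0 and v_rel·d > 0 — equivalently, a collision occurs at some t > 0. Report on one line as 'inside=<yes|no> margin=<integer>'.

d = (-8, 3),  |d|² = 73;  R = 1+6 = 7,  c = 73−7² = 24
v_rel = (3, 2),  |v_rel|² = 13;  v_rel·d = (3)·(-8) + (2)·(3) = -18
13·t² + 36·t + 24 = 0  ⇒  m = (-18)² − 13·24 = 12
m = 12 > 0,  v_rel·d = -18 < 0  ⇒  outside

inside=no margin=12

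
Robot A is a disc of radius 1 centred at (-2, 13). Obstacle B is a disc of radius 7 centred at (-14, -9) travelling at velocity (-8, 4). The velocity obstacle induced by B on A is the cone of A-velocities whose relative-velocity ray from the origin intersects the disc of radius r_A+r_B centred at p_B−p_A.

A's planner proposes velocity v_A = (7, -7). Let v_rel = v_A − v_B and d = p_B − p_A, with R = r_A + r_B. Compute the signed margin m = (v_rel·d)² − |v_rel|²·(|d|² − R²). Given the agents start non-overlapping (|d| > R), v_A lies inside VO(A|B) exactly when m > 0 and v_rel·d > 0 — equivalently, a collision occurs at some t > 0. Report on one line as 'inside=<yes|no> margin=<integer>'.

d = (-12, -22),  |d|² = 628;  R = 1+7 = 8,  c = 628−8² = 564
v_rel = (15, -11),  |v_rel|² = 346;  v_rel·d = (15)·(-12) + (-11)·(-22) = 62
346·t² − 124·t + 564 = 0  ⇒  m = 62² − 346·564 = -191300
m = -191300 < 0,  v_rel·d = 62 > 0  ⇒  outside

inside=no margin=-191300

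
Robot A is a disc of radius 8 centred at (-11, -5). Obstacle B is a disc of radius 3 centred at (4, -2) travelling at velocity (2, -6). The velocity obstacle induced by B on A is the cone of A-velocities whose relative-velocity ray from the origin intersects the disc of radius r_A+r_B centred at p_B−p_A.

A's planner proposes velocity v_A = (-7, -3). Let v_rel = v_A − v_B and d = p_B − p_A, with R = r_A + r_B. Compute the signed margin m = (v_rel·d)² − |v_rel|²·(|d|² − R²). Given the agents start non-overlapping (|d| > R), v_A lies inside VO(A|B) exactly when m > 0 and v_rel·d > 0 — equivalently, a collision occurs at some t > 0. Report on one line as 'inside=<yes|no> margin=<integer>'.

d = (15, 3),  |d|² = 234;  R = 8+3 = 11,  c = 234−11² = 113
v_rel = (-9, 3),  |v_rel|² = 90;  v_rel·d = (-9)·(15) + (3)·(3) = -126
90·t² + 252·t + 113 = 0  ⇒  m = (-126)² − 90·113 = 5706
m = 5706 > 0,  v_rel·d = -126 < 0  ⇒  outside

inside=no margin=5706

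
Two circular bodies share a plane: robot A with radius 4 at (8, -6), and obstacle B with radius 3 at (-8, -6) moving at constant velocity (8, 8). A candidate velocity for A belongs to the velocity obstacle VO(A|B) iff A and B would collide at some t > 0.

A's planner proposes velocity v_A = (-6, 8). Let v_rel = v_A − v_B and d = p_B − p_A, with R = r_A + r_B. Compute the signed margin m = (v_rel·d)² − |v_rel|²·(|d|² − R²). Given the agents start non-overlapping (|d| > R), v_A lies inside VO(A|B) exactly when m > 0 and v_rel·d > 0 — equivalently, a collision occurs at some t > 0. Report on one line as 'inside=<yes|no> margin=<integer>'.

d = (-16, 0),  |d|² = 256;  R = 4+3 = 7,  c = 256−7² = 207
v_rel = (-14, 0),  |v_rel|² = 196;  v_rel·d = (-14)·(-16) + (0)·(0) = 224
196·t² − 448·t + 207 = 0  ⇒  m = 224² − 196·207 = 9604
m = 9604 > 0,  v_rel·d = 224 > 0  ⇒  inside

inside=yes margin=9604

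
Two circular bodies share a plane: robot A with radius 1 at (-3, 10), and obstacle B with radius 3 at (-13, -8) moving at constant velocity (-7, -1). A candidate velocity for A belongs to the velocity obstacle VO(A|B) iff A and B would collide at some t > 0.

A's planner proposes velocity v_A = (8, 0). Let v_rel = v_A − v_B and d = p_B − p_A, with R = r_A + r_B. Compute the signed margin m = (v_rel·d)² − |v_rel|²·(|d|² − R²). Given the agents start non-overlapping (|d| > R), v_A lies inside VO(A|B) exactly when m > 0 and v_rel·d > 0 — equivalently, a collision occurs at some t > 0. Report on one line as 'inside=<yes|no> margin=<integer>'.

d = (-10, -18),  |d|² = 424;  R = 1+3 = 4,  c = 424−4² = 408
v_rel = (15, 1),  |v_rel|² = 226;  v_rel·d = (15)·(-10) + (1)·(-18) = -168
226·t² + 336·t + 408 = 0  ⇒  m = (-168)² − 226·408 = -63984
m = -63984 < 0,  v_rel·d = -168 < 0  ⇒  outside

inside=no margin=-63984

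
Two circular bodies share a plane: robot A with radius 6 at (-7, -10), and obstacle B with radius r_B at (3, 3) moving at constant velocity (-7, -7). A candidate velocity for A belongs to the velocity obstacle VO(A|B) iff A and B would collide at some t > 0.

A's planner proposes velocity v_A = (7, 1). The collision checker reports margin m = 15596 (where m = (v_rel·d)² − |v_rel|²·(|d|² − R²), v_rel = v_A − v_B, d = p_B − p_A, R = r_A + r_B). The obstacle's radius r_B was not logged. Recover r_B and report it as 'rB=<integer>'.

m = 15596
d = (10, 13);  v_rel = (14, 8),  |v_rel|² = 260
v_rel×d = (14)·(13) − (8)·(10) = 102
since m = R²·260 − 102²:  R² = (10404 + 15596) / 260 = 100
R = √100 = 10  ⇒  r_B = 10 − 6 = 4

rB=4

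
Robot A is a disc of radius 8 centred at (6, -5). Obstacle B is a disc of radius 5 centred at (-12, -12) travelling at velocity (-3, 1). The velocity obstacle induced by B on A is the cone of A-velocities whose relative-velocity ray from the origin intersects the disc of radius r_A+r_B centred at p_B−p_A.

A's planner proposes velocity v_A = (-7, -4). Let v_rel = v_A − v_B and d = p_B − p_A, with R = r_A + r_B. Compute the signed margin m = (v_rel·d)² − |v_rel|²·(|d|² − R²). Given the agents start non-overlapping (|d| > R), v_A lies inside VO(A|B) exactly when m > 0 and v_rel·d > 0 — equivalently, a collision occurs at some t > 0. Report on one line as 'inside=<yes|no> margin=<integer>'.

d = (-18, -7),  |d|² = 373;  R = 8+5 = 13,  c = 373−13² = 204
v_rel = (-4, -5),  |v_rel|² = 41;  v_rel·d = (-4)·(-18) + (-5)·(-7) = 107
41·t² − 214·t + 204 = 0  ⇒  m = 107² − 41·204 = 3085
m = 3085 > 0,  v_rel·d = 107 > 0  ⇒  inside

inside=yes margin=3085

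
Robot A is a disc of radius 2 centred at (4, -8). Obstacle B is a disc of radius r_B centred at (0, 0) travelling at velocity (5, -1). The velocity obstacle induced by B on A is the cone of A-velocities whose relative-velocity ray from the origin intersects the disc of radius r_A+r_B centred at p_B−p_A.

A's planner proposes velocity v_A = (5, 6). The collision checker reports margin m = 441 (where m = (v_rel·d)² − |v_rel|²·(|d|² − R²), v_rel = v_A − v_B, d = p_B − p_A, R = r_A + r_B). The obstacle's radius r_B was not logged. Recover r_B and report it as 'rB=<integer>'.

m = 441
d = (-4, 8);  v_rel = (0, 7),  |v_rel|² = 49
v_rel×d = (0)·(8) − (7)·(-4) = 28
since m = R²·49 − 28²:  R² = (784 + 441) / 49 = 25
R = √25 = 5  ⇒  r_B = 5 − 2 = 3

rB=3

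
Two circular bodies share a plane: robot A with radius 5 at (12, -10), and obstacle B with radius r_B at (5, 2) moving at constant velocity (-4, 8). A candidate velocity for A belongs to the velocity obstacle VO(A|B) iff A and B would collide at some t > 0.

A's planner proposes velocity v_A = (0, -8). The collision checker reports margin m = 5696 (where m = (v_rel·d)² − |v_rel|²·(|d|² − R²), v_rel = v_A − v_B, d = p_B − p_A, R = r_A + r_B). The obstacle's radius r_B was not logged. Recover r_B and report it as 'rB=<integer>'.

m = 5696
d = (-7, 12);  v_rel = (4, -16),  |v_rel|² = 272
v_rel×d = (4)·(12) − (-16)·(-7) = -64
since m = R²·272 − (-64)²:  R² = (4096 + 5696) / 272 = 36
R = √36 = 6  ⇒  r_B = 6 − 5 = 1

rB=1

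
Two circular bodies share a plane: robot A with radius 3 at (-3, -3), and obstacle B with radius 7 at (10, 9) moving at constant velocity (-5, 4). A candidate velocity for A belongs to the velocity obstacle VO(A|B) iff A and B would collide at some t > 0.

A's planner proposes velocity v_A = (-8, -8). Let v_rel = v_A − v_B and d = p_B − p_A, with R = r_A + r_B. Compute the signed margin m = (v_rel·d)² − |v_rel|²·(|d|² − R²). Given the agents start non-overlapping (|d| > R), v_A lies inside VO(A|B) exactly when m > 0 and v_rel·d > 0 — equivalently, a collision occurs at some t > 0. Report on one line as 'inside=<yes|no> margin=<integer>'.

d = (13, 12),  |d|² = 313;  R = 3+7 = 10,  c = 313−10² = 213
v_rel = (-3, -12),  |v_rel|² = 153;  v_rel·d = (-3)·(13) + (-12)·(12) = -183
153·t² + 366·t + 213 = 0  ⇒  m = (-183)² − 153·213 = 900
m = 900 > 0,  v_rel·d = -183 < 0  ⇒  outside

inside=no margin=900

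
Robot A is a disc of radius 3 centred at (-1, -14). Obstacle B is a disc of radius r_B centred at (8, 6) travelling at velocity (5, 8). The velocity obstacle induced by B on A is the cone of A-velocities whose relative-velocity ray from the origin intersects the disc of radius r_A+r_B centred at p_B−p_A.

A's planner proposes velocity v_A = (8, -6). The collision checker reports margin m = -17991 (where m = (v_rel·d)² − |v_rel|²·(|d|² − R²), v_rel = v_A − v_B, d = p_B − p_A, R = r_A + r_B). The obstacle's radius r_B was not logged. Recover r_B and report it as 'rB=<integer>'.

m = -17991
d = (9, 20);  v_rel = (3, -14),  |v_rel|² = 205
v_rel×d = (3)·(20) − (-14)·(9) = 186
since m = R²·205 − 186²:  R² = (34596 + -17991) / 205 = 81
R = √81 = 9  ⇒  r_B = 9 − 3 = 6

rB=6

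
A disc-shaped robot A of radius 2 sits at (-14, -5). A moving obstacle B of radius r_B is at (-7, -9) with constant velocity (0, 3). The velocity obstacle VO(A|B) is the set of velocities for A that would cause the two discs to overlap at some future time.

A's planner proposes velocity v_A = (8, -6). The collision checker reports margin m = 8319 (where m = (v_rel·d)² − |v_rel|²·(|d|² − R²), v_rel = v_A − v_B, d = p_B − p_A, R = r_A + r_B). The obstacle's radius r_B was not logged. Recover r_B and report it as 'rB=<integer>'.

m = 8319
d = (7, -4);  v_rel = (8, -9),  |v_rel|² = 145
v_rel×d = (8)·(-4) − (-9)·(7) = 31
since m = R²·145 − 31²:  R² = (961 + 8319) / 145 = 64
R = √64 = 8  ⇒  r_B = 8 − 2 = 6

rB=6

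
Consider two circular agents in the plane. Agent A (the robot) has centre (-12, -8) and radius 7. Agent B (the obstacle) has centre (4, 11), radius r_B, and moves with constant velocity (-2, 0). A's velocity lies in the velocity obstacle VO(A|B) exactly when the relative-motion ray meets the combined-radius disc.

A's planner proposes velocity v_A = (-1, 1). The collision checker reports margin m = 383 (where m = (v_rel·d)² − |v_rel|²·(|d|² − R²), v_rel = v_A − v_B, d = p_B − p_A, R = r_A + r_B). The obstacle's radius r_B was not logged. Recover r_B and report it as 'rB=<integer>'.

m = 383
d = (16, 19);  v_rel = (1, 1),  |v_rel|² = 2
v_rel×d = (1)·(19) − (1)·(16) = 3
since m = R²·2 − 3²:  R² = (9 + 383) / 2 = 196
R = √196 = 14  ⇒  r_B = 14 − 7 = 7

rB=7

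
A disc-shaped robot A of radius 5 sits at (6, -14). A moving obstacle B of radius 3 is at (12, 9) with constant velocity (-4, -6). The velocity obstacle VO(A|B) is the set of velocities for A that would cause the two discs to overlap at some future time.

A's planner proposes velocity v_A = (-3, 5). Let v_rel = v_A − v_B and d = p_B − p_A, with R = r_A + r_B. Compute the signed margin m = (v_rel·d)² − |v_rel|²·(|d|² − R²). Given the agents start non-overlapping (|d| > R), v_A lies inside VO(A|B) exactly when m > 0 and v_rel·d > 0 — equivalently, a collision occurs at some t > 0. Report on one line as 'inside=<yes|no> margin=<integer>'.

d = (6, 23),  |d|² = 565;  R = 5+3 = 8,  c = 565−8² = 501
v_rel = (1, 11),  |v_rel|² = 122;  v_rel·d = (1)·(6) + (11)·(23) = 259
122·t² − 518·t + 501 = 0  ⇒  m = 259² − 122·501 = 5959
m = 5959 > 0,  v_rel·d = 259 > 0  ⇒  inside

inside=yes margin=5959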